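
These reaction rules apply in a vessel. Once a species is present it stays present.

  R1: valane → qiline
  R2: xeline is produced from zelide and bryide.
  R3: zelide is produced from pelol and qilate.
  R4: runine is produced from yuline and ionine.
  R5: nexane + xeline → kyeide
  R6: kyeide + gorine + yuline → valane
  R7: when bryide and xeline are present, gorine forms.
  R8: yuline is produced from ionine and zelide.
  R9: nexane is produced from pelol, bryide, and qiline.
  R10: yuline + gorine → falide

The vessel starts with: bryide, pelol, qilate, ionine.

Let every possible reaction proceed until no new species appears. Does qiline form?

qiline would need valane (R1), but valane never forms.

No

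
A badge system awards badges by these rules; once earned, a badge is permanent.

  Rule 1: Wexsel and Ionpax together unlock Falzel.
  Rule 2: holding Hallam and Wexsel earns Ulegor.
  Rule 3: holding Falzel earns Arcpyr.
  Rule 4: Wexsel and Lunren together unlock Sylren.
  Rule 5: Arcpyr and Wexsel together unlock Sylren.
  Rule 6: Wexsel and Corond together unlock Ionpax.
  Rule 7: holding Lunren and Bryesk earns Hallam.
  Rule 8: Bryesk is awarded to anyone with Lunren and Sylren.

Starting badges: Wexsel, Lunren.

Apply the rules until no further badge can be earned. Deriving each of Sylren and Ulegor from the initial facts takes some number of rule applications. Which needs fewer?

Sylren

Sylren: With Wexsel and Lunren, Sylren is earned (Rule 4). [1 rule application]
Ulegor: With Wexsel and Lunren, Sylren is earned (Rule 4). With Lunren and Sylren, Bryesk is earned (Rule 8). With Lunren and Bryesk, Hallam is earned (Rule 7). With Hallam and Wexsel, Ulegor is earned (Rule 2). [4 rule applications]
Sylren needs fewer.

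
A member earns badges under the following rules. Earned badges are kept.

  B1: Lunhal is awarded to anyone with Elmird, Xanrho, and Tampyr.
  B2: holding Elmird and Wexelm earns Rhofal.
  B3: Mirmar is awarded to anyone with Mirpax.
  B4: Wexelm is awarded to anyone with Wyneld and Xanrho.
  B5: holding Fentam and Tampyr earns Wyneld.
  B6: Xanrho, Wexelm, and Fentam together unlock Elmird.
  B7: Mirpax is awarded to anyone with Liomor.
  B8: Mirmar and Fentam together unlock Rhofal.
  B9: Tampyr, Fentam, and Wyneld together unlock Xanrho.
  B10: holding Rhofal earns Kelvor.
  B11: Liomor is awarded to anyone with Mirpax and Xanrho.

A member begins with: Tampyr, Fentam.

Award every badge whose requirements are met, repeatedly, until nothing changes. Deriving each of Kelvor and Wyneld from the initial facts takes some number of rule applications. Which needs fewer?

Wyneld

Wyneld: With Fentam and Tampyr, Wyneld is earned (B5). [1 rule application]
Kelvor: With Fentam and Tampyr, Wyneld is earned (B5). With Tampyr, Fentam, and Wyneld, Xanrho is earned (B9). With Wyneld and Xanrho, Wexelm is earned (B4). With Xanrho, Wexelm, and Fentam, Elmird is earned (B6). With Elmird and Wexelm, Rhofal is earned (B2). With Rhofal, Kelvor is earned (B10). [6 rule applications]
Wyneld needs fewer.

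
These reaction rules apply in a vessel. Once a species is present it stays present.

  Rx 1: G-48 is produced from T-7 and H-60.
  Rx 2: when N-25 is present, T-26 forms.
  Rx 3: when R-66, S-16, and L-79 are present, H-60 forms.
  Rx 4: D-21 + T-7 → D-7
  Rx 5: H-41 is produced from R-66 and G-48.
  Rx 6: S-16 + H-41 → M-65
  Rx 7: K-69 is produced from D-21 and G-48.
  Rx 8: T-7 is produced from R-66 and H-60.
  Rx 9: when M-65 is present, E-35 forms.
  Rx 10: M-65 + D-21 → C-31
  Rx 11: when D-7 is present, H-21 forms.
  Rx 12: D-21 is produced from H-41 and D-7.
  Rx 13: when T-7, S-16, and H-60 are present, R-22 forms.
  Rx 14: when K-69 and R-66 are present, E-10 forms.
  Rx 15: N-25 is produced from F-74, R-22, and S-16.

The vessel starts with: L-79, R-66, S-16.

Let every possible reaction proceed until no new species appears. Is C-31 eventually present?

C-31 would need M-65 and D-21 (Rx 10), but D-21 never forms.

No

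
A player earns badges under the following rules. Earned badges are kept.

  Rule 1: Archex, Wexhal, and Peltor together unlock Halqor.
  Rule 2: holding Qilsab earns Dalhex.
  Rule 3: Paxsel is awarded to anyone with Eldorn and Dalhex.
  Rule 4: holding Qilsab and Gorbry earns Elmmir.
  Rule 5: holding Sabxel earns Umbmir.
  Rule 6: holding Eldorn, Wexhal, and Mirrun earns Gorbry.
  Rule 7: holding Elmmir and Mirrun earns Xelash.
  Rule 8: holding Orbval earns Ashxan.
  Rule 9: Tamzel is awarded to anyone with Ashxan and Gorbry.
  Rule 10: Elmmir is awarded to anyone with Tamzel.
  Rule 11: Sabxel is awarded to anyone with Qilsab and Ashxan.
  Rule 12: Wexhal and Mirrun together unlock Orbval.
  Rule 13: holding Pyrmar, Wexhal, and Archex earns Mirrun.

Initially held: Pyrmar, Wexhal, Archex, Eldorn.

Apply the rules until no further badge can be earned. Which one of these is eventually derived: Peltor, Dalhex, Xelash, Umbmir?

Xelash

With Pyrmar, Wexhal, and Archex, Mirrun is earned (Rule 13).
With Eldorn, Wexhal, and Mirrun, Gorbry is earned (Rule 6).
With Wexhal and Mirrun, Orbval is earned (Rule 12).
With Orbval, Ashxan is earned (Rule 8).
With Ashxan and Gorbry, Tamzel is earned (Rule 9).
With Tamzel, Elmmir is earned (Rule 10).
With Elmmir and Mirrun, Xelash is earned (Rule 7).
No rule produces Peltor, and it is not given. Umbmir would need Sabxel (Rule 5), but Sabxel is never earned. Dalhex would need Qilsab (Rule 2), but Qilsab is never earned.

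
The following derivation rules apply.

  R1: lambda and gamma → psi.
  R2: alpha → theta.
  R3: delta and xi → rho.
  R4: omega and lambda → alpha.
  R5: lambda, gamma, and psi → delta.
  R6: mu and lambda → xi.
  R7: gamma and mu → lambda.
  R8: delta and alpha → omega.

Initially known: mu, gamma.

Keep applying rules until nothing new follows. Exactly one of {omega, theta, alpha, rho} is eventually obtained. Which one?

rho

From gamma and mu, R7 gives lambda.
From lambda and gamma, R1 gives psi.
mu and lambda hold, so xi follows (R6).
From lambda, gamma, and psi, R5 gives delta.
From delta and xi, R3 gives rho.
theta would need alpha (R2), but alpha is never established. alpha would need omega and lambda (R4), but omega is never established. omega would need delta and alpha (R8), but alpha is never established.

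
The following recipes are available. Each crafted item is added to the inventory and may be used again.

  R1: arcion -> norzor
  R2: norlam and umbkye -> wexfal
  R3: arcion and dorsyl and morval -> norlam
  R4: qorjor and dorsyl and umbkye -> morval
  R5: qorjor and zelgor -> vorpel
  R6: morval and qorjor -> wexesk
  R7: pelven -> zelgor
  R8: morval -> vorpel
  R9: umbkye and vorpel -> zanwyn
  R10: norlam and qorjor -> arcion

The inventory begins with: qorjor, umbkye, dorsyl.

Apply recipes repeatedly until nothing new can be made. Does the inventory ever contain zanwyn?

qorjor and dorsyl and umbkye -> morval (R4).
Using R8, morval makes vorpel.
Using R9, umbkye and vorpel make zanwyn.

Yes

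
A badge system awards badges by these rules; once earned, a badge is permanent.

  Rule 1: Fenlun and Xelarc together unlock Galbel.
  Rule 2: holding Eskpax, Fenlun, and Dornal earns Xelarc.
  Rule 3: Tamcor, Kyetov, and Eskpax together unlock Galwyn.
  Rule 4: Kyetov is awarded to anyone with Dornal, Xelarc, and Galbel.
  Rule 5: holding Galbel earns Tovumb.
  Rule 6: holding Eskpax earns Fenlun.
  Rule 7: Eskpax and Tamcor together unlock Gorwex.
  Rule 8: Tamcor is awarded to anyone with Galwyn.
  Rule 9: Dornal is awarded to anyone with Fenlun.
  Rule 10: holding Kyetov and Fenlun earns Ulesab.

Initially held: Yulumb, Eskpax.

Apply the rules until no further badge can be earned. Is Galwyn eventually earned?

Galwyn would need Tamcor, Kyetov, and Eskpax (Rule 3), but Tamcor is never earned.

No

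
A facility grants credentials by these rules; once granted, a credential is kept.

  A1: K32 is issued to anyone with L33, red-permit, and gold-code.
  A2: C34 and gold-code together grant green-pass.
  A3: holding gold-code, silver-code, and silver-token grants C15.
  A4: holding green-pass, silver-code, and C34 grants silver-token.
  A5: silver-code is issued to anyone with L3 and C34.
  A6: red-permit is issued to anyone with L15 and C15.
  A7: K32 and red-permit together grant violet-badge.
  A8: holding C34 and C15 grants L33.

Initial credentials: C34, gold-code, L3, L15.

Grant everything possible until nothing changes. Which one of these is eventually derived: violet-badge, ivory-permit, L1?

violet-badge

Holding C34 and gold-code grants green-pass (A2).
Holding L3 and C34 grants silver-code (A5).
Holding green-pass, silver-code, and C34 grants silver-token (A4).
Holding gold-code, silver-code, and silver-token grants C15 (A3).
Holding L15 and C15 grants red-permit (A6).
Holding C34 and C15 grants L33 (A8).
Holding L33, red-permit, and gold-code grants K32 (A1).
Holding K32 and red-permit grants violet-badge (A7).
No rule produces L1, and it is not given. No rule produces ivory-permit, and it is not given.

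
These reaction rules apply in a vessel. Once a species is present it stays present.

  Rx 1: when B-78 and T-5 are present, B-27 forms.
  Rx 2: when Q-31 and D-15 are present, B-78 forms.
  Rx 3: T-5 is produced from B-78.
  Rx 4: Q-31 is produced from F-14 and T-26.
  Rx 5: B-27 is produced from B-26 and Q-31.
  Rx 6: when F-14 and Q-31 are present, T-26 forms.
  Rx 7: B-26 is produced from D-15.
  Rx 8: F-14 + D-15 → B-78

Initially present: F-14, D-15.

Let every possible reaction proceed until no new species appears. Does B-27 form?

F-14 and D-15 present → B-78 forms (Rx 8).
B-78 present → T-5 forms (Rx 3).
B-78 and T-5 present → B-27 forms (Rx 1).

Yes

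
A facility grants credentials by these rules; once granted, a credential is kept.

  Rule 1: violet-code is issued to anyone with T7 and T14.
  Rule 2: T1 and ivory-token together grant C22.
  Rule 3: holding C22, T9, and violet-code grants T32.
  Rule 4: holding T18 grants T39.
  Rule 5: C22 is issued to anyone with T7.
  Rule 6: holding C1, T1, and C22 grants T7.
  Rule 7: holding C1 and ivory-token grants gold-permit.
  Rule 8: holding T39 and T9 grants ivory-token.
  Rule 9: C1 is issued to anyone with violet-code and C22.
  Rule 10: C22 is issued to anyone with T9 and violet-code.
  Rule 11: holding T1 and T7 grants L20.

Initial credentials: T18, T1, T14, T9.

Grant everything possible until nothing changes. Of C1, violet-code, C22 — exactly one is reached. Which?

Holding T18 grants T39 (Rule 4).
Holding T39 and T9 grants ivory-token (Rule 8).
Holding T1 and ivory-token grants C22 (Rule 2).
C1 would need violet-code and C22 (Rule 9), but violet-code is never granted. violet-code would need T7 and T14 (Rule 1), but T7 is never granted.

C22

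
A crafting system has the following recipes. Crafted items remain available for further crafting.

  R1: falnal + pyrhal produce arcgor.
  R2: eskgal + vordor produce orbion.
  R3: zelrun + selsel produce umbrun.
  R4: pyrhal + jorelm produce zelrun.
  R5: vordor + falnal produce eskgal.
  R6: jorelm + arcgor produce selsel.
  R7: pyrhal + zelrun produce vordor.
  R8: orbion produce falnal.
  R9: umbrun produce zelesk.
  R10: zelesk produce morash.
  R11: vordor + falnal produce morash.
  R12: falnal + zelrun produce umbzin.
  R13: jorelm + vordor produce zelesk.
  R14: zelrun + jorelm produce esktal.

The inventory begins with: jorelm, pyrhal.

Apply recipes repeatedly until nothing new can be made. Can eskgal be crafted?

eskgal would need vordor and falnal (R5), but falnal is never obtained.

No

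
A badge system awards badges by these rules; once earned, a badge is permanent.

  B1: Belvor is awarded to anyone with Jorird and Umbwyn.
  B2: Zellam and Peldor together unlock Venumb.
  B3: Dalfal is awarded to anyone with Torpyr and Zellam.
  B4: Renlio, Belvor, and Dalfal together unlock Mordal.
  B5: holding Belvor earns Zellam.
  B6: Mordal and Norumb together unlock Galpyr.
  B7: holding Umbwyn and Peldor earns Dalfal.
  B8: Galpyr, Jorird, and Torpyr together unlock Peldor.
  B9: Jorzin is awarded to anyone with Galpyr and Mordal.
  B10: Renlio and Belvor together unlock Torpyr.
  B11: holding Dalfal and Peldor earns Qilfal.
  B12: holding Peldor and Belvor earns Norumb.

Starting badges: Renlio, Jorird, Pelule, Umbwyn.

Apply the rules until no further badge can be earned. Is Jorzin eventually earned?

No

Jorzin would need Galpyr and Mordal (B9), but Galpyr is never earned.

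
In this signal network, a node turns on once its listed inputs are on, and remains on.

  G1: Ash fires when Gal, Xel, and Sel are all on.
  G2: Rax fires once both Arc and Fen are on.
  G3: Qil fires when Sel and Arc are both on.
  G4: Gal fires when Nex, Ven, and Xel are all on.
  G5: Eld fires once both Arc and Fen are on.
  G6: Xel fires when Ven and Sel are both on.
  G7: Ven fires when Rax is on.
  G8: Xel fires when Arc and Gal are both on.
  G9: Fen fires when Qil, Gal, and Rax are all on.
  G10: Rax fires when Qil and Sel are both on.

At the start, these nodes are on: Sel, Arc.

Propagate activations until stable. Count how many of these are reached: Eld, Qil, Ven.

2

G3: Sel and Arc on → Qil on.
Qil and Sel are on, so Rax fires (G10).
Rax is on, so Ven fires (G7).
Eld would need Arc and Fen (G5), but Fen never turns on.
Qil: reached.
Ven: reached.
Reached: Qil and Ven — 2 of the 3.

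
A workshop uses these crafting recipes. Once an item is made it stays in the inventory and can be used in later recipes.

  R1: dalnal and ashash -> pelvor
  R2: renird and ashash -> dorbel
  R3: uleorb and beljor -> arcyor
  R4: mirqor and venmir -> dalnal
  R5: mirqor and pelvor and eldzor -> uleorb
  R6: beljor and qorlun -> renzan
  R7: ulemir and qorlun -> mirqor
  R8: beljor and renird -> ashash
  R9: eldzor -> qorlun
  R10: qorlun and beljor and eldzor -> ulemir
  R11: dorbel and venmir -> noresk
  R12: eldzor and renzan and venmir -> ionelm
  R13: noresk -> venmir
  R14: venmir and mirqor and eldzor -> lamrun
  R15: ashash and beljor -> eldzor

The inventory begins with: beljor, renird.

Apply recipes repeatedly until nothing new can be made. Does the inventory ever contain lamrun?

lamrun would need venmir, mirqor, and eldzor (R14), but venmir is never obtained.

No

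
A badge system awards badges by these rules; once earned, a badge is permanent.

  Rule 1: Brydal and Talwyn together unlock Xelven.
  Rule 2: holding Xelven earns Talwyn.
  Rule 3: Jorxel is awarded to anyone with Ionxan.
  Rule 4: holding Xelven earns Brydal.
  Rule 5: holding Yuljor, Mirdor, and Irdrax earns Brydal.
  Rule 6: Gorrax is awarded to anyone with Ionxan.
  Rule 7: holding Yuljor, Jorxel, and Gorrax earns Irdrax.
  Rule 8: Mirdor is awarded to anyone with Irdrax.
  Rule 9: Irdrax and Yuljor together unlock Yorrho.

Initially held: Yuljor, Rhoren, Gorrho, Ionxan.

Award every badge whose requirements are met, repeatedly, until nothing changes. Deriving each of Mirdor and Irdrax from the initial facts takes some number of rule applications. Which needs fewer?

Irdrax: With Ionxan, Jorxel is earned (Rule 3). With Ionxan, Gorrax is earned (Rule 6). With Yuljor, Jorxel, and Gorrax, Irdrax is earned (Rule 7). [3 rule applications]
Mirdor: With Ionxan, Jorxel is earned (Rule 3). With Ionxan, Gorrax is earned (Rule 6). With Yuljor, Jorxel, and Gorrax, Irdrax is earned (Rule 7). With Irdrax, Mirdor is earned (Rule 8). [4 rule applications]
Irdrax needs fewer.

Irdrax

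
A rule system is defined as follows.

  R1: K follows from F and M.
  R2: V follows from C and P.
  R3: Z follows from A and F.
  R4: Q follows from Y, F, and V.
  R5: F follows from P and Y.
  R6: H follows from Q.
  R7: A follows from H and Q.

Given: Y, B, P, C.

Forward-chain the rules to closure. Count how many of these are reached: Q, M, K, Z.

From P and Y, R5 gives F.
C and P hold, so V follows (R2).
Y, F, and V hold, so Q follows (R4).
Q holds, so H follows (R6).
H and Q hold, so A follows (R7).
A and F hold, so Z follows (R3).
Q: reached.
No rule produces M, and it is not given.
K would need F and M (R1), but M is never established.
Z: reached.
Reached: Q and Z — 2 of the 4.

2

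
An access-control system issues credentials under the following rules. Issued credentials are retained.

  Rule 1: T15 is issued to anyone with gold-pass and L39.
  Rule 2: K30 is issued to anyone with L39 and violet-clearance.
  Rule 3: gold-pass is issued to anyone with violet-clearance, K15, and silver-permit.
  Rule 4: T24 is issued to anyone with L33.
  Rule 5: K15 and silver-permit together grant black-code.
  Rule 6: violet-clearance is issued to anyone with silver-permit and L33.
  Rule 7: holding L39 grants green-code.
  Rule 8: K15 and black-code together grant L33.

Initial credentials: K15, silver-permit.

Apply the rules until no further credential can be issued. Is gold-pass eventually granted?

Yes

Holding K15 and silver-permit grants black-code (Rule 5).
Holding K15 and black-code grants L33 (Rule 8).
Holding silver-permit and L33 grants violet-clearance (Rule 6).
Holding violet-clearance, K15, and silver-permit grants gold-pass (Rule 3).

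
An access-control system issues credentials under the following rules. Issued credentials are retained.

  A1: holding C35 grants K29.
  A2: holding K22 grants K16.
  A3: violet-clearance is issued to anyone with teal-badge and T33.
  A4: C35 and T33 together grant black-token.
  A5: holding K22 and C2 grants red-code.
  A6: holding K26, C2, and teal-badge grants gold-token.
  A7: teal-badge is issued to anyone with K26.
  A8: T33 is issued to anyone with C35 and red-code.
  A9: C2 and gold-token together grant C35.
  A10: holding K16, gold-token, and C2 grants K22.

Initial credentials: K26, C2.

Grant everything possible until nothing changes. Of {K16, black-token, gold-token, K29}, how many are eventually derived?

Holding K26 grants teal-badge (A7).
Holding K26, C2, and teal-badge grants gold-token (A6).
Holding C2 and gold-token grants C35 (A9).
Holding C35 grants K29 (A1).
K16 would need K22 (A2), but K22 is never granted.
black-token would need C35 and T33 (A4), but T33 is never granted.
gold-token: reached.
K29: reached.
Reached: gold-token and K29 — 2 of the 4.

2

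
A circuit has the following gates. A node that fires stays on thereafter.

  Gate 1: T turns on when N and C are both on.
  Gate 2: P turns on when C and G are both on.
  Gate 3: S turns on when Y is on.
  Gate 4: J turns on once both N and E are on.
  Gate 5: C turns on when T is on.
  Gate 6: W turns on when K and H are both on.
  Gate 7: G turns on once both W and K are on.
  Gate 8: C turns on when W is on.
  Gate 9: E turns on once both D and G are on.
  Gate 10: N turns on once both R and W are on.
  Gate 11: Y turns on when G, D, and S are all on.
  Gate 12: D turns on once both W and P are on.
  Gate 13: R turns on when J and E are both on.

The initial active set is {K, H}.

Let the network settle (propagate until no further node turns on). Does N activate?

N would need R and W (Gate 10), but R never turns on.

No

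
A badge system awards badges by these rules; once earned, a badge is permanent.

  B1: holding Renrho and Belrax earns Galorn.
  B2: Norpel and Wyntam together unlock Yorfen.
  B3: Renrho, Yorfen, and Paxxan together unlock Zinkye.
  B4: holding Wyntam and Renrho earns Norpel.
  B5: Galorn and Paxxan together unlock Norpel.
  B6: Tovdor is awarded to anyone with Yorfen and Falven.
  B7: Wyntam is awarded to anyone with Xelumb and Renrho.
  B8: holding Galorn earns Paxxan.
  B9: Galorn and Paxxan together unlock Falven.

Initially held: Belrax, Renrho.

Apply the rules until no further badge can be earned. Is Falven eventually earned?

With Renrho and Belrax, Galorn is earned (B1).
With Galorn, Paxxan is earned (B8).
With Galorn and Paxxan, Falven is earned (B9).

Yes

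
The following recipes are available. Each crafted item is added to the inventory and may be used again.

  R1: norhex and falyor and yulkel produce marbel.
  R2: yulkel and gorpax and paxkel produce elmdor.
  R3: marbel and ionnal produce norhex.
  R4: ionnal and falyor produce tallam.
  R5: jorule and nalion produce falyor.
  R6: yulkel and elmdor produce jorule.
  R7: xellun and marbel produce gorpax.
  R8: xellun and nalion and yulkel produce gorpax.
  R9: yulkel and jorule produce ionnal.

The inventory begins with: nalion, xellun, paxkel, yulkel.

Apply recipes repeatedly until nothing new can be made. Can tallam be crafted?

xellun and nalion and yulkel → gorpax (R8).
Using R2, yulkel, gorpax, and paxkel make elmdor.
yulkel and elmdor → jorule (R6).
Using R5, jorule and nalion make falyor.
yulkel and jorule → ionnal (R9).
ionnal and falyor → tallam (R4).

Yes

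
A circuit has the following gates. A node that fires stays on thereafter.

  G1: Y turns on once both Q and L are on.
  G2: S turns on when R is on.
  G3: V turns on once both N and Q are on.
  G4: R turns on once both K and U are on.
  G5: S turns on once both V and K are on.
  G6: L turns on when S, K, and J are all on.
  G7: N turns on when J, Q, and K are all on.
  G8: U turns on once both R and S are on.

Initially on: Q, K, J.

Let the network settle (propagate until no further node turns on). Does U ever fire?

No

U would need R and S (G8), but R never turns on.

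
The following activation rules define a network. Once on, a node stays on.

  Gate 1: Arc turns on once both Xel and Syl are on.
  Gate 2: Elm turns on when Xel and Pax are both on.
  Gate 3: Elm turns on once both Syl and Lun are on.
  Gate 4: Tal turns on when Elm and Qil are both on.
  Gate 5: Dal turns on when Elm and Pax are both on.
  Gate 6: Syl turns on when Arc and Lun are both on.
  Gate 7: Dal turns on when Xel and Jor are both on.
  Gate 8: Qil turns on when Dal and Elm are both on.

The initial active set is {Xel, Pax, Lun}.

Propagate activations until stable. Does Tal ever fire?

Gate 2: Xel and Pax on → Elm on.
Gate 5: Elm and Pax on → Dal on.
Dal and Elm are on, so Qil turns on (Gate 8).
Gate 4: Elm and Qil on → Tal on.

Yes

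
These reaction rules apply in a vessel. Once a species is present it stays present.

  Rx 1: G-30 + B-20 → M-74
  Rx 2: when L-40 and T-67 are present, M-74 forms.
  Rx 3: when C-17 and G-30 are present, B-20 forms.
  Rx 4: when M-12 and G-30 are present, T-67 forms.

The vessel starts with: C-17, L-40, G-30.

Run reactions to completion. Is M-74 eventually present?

Yes

C-17 and G-30 present → B-20 forms (Rx 3).
G-30 and B-20 present → M-74 forms (Rx 1).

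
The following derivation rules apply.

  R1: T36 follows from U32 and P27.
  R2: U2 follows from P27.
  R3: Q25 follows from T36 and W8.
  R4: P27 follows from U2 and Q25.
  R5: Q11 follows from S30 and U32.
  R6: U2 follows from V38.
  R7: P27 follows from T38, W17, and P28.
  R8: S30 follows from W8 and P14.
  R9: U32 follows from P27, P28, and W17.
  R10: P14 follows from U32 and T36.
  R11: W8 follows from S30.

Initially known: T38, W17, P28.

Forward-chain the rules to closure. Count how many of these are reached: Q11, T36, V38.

1

T38, W17, and P28 hold, so P27 follows (R7).
P27, P28, and W17 hold, so U32 follows (R9).
From U32 and P27, R1 gives T36.
Q11 would need S30 and U32 (R5), but S30 is never established.
T36: reached.
No rule produces V38, and it is not given.
Reached: T36 — 1 of the 3.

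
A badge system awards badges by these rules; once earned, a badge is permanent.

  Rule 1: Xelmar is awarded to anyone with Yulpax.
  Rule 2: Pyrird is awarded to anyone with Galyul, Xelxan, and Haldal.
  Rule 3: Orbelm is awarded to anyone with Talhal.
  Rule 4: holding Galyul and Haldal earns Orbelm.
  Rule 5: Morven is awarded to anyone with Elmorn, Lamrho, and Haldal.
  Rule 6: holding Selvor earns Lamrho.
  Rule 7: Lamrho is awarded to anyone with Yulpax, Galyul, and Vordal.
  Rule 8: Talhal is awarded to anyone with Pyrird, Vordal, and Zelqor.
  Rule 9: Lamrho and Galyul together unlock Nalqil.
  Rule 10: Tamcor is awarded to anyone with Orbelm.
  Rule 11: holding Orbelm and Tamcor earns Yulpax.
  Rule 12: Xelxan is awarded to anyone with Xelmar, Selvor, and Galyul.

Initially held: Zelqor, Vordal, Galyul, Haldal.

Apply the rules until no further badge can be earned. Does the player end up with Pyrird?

No

Pyrird would need Galyul, Xelxan, and Haldal (Rule 2), but Xelxan is never earned.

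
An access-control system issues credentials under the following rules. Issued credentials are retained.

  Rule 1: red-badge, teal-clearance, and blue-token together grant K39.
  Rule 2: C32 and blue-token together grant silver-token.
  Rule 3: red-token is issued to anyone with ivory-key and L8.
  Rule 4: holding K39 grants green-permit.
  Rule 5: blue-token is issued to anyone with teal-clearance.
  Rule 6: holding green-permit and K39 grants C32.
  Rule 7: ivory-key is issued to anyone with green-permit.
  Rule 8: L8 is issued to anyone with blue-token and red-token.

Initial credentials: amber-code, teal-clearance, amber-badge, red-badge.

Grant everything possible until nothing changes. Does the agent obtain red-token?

red-token would need ivory-key and L8 (Rule 3), but L8 is never granted.

No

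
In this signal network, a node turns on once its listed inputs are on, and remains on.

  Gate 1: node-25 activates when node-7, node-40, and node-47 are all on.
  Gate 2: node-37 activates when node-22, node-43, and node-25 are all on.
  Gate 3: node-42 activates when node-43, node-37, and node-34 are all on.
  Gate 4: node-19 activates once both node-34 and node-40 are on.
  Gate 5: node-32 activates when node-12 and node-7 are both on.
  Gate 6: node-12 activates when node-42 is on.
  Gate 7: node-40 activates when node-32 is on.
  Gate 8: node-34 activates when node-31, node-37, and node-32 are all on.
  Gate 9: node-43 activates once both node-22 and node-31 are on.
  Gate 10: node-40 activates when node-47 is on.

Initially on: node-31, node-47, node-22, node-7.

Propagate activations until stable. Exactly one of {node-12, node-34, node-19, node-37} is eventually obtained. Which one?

node-37

node-22 and node-31 are on, so node-43 activates (Gate 9).
node-47 is on, so node-40 activates (Gate 10).
node-7, node-40, and node-47 are on, so node-25 activates (Gate 1).
Gate 2: node-22, node-43, and node-25 on → node-37 on.
node-19 would need node-34 and node-40 (Gate 4), but node-34 never turns on. node-12 would need node-42 (Gate 6), but node-42 never turns on. node-34 would need node-31, node-37, and node-32 (Gate 8), but node-32 never turns on.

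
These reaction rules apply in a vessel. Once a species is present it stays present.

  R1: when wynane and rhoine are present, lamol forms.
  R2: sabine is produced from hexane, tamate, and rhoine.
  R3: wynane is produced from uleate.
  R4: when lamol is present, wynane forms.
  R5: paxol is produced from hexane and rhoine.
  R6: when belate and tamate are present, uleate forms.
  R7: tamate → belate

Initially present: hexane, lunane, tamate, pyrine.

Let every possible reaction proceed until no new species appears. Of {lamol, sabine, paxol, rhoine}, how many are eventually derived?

lamol would need wynane and rhoine (R1), but rhoine never forms.
sabine would need hexane, tamate, and rhoine (R2), but rhoine never forms.
paxol would need hexane and rhoine (R5), but rhoine never forms.
No rule produces rhoine, and it is not given.
None of the 4 are reached.

0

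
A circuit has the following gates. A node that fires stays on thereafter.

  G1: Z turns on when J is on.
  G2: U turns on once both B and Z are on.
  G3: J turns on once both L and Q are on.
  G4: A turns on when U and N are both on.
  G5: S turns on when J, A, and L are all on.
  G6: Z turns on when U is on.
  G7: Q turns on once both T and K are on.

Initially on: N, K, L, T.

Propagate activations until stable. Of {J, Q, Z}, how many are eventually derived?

T and K are on, so Q turns on (G7).
L and Q are on, so J turns on (G3).
G1: J on → Z on.
J: reached.
Q: reached.
Z: reached.
All 3 are reached.

3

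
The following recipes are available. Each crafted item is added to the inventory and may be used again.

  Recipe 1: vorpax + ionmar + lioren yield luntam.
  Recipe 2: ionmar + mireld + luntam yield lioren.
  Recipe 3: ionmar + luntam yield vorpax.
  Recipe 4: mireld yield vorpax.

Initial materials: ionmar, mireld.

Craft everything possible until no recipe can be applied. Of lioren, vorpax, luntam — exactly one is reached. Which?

Using Recipe 4, mireld makes vorpax.
lioren would need ionmar, mireld, and luntam (Recipe 2), but luntam is never obtained. luntam would need vorpax, ionmar, and lioren (Recipe 1), but lioren is never obtained.

vorpax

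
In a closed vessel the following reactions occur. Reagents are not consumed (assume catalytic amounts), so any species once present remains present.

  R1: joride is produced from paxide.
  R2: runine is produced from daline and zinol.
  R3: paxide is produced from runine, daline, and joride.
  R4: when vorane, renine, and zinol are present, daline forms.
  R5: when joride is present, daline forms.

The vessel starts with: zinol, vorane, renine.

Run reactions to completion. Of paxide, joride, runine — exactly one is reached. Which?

vorane, renine, and zinol present → daline forms (R4).
daline and zinol present → runine forms (R2).
joride would need paxide (R1), but paxide never forms. paxide would need runine, daline, and joride (R3), but joride never forms.

runine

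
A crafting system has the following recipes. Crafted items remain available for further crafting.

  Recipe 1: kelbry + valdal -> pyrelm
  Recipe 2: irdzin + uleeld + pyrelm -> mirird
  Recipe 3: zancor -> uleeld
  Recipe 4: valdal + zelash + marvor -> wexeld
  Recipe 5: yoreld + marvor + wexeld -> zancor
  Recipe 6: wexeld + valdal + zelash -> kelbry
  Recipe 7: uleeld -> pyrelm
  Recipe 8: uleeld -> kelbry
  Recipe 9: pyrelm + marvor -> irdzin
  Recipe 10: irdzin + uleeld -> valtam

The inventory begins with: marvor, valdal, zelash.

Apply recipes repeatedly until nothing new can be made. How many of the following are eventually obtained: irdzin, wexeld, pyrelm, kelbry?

4

Using Recipe 4, valdal, zelash, and marvor make wexeld.
wexeld + valdal + zelash -> kelbry (Recipe 6).
Using Recipe 1, kelbry and valdal make pyrelm.
Using Recipe 9, pyrelm and marvor make irdzin.
irdzin: reached.
wexeld: reached.
pyrelm: reached.
kelbry: reached.
All 4 are reached.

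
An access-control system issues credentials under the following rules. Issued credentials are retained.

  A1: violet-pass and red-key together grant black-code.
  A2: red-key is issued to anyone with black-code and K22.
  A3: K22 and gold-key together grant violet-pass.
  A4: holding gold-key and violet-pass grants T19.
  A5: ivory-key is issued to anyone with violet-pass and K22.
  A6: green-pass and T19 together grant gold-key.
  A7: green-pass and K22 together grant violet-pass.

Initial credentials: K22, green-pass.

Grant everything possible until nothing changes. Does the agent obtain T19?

T19 would need gold-key and violet-pass (A4), but gold-key is never granted.

No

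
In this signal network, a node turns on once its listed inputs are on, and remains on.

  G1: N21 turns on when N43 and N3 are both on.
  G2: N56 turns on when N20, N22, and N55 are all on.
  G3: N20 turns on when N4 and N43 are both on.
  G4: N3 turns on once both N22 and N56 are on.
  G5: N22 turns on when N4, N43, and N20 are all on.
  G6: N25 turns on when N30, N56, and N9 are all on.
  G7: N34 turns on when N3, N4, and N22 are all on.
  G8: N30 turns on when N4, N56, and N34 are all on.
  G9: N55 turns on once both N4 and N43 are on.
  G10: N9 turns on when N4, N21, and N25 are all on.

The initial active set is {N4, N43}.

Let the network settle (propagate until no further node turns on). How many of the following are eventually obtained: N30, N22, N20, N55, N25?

4

N4 and N43 are on, so N20 turns on (G3).
N4 and N43 are on, so N55 turns on (G9).
N4, N43, and N20 are on, so N22 turns on (G5).
G2: N20, N22, and N55 on → N56 on.
G4: N22 and N56 on → N3 on.
N3, N4, and N22 are on, so N34 turns on (G7).
G8: N4, N56, and N34 on → N30 on.
N30: reached.
N22: reached.
N20: reached.
N55: reached.
N25 would need N30, N56, and N9 (G6), but N9 never turns on.
Reached: N30, N22, N20, and N55 — 4 of the 5.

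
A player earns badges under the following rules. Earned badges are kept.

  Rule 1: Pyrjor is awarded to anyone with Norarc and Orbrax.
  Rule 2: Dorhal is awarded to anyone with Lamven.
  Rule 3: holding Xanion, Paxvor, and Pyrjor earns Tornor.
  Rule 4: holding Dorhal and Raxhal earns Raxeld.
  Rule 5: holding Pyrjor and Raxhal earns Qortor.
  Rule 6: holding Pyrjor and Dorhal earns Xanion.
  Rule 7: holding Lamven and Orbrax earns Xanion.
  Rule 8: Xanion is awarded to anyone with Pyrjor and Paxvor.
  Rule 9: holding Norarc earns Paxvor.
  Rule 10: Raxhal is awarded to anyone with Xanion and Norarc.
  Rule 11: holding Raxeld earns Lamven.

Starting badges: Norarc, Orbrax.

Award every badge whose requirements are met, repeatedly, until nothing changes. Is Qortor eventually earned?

With Norarc and Orbrax, Pyrjor is earned (Rule 1).
With Norarc, Paxvor is earned (Rule 9).
With Pyrjor and Paxvor, Xanion is earned (Rule 8).
With Xanion and Norarc, Raxhal is earned (Rule 10).
With Pyrjor and Raxhal, Qortor is earned (Rule 5).

Yes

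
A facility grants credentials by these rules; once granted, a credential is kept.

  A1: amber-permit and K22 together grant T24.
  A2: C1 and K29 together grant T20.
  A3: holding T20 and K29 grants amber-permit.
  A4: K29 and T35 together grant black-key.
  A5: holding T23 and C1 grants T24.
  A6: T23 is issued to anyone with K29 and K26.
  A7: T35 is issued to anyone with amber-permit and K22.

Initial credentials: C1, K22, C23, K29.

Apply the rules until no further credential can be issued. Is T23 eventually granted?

T23 would need K29 and K26 (A6), but K26 is never granted.

No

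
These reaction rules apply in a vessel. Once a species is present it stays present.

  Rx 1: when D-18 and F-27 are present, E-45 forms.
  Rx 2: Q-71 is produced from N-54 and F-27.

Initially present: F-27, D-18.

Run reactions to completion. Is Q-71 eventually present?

Q-71 would need N-54 and F-27 (Rx 2), but N-54 never forms.

No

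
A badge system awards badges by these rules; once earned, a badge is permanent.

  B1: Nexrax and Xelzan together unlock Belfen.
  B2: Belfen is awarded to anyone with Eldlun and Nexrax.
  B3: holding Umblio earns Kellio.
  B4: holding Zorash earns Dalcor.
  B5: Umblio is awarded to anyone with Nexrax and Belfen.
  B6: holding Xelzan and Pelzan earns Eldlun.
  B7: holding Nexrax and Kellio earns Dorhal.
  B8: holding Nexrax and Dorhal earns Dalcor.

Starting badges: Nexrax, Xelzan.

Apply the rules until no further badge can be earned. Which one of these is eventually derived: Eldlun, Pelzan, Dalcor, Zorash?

Dalcor

With Nexrax and Xelzan, Belfen is earned (B1).
With Nexrax and Belfen, Umblio is earned (B5).
With Umblio, Kellio is earned (B3).
With Nexrax and Kellio, Dorhal is earned (B7).
With Nexrax and Dorhal, Dalcor is earned (B8).
No rule produces Zorash, and it is not given. No rule produces Pelzan, and it is not given. Eldlun would need Xelzan and Pelzan (B6), but Pelzan is never earned.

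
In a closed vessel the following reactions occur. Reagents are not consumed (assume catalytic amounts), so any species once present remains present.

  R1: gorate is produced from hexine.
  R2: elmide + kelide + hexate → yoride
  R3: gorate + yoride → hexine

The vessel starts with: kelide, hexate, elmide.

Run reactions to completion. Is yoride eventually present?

Yes

elmide, kelide, and hexate present → yoride forms (R2).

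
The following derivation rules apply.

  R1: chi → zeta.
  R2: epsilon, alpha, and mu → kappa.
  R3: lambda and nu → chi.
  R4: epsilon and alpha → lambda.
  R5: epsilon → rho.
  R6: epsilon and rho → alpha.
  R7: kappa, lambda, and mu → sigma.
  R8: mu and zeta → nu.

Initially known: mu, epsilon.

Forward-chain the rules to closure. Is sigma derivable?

Yes

epsilon holds, so rho follows (R5).
epsilon and rho hold, so alpha follows (R6).
From epsilon, alpha, and mu, R2 gives kappa.
From epsilon and alpha, R4 gives lambda.
From kappa, lambda, and mu, R7 gives sigma.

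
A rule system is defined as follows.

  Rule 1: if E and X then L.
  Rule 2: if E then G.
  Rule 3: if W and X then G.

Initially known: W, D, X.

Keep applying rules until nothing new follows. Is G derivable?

Yes

W and X hold, so G follows (Rule 3).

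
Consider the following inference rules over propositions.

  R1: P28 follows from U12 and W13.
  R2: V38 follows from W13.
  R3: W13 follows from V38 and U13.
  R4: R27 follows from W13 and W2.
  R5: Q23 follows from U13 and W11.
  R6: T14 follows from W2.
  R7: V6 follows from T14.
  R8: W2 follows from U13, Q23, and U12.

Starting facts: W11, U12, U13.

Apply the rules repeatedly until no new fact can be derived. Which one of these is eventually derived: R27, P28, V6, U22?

U13 and W11 hold, so Q23 follows (R5).
From U13, Q23, and U12, R8 gives W2.
From W2, R6 gives T14.
From T14, R7 gives V6.
No rule produces U22, and it is not given. P28 would need U12 and W13 (R1), but W13 is never established. R27 would need W13 and W2 (R4), but W13 is never established.

V6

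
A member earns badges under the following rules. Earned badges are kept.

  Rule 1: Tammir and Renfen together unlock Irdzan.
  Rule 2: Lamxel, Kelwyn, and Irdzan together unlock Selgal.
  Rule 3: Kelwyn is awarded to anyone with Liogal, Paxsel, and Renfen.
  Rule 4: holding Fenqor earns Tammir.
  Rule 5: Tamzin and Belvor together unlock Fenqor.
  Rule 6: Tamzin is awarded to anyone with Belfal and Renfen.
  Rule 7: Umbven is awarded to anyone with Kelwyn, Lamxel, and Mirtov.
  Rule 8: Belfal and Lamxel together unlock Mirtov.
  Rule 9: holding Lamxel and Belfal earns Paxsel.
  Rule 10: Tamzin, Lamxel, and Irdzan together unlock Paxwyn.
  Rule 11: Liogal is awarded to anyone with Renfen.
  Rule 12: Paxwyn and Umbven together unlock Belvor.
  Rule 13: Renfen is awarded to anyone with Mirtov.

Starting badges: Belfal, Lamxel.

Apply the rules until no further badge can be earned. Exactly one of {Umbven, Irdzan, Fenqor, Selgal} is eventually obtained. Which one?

With Lamxel and Belfal, Paxsel is earned (Rule 9).
With Belfal and Lamxel, Mirtov is earned (Rule 8).
With Mirtov, Renfen is earned (Rule 13).
With Renfen, Liogal is earned (Rule 11).
With Liogal, Paxsel, and Renfen, Kelwyn is earned (Rule 3).
With Kelwyn, Lamxel, and Mirtov, Umbven is earned (Rule 7).
Selgal would need Lamxel, Kelwyn, and Irdzan (Rule 2), but Irdzan is never earned. Fenqor would need Tamzin and Belvor (Rule 5), but Belvor is never earned. Irdzan would need Tammir and Renfen (Rule 1), but Tammir is never earned.

Umbven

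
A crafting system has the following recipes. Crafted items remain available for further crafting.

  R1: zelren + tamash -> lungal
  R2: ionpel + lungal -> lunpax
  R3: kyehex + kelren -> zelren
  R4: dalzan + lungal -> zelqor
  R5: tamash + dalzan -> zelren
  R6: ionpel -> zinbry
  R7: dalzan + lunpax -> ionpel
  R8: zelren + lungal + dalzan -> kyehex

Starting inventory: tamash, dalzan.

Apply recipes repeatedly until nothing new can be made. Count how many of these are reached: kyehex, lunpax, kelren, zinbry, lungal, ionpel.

2

Using R5, tamash and dalzan make zelren.
Using R1, zelren and tamash make lungal.
zelren + lungal + dalzan -> kyehex (R8).
kyehex: reached.
lunpax would need ionpel and lungal (R2), but ionpel is never obtained.
No rule produces kelren, and it is not given.
zinbry would need ionpel (R6), but ionpel is never obtained.
lungal: reached.
ionpel would need dalzan and lunpax (R7), but lunpax is never obtained.
Reached: kyehex and lungal — 2 of the 6.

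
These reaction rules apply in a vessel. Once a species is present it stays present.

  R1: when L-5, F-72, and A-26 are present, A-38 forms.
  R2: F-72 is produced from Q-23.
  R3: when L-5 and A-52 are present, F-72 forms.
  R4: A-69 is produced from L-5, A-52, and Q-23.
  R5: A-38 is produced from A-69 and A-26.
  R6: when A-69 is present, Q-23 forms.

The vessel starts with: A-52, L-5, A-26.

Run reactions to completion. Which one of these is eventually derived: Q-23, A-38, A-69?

L-5 and A-52 present → F-72 forms (R3).
L-5, F-72, and A-26 present → A-38 forms (R1).
Q-23 would need A-69 (R6), but A-69 never forms. A-69 would need L-5, A-52, and Q-23 (R4), but Q-23 never forms.

A-38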